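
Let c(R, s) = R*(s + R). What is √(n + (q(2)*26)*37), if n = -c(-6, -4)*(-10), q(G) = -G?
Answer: 2*I*√331 ≈ 36.387*I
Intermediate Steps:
c(R, s) = R*(R + s)
n = 600 (n = -(-6)*(-6 - 4)*(-10) = -(-6)*(-10)*(-10) = -1*60*(-10) = -60*(-10) = 600)
√(n + (q(2)*26)*37) = √(600 + (-1*2*26)*37) = √(600 - 2*26*37) = √(600 - 52*37) = √(600 - 1924) = √(-1324) = 2*I*√331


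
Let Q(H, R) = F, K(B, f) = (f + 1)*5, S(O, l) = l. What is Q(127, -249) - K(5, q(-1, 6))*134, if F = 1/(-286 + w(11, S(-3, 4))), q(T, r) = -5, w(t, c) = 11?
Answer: 736999/275 ≈ 2680.0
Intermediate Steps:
F = -1/275 (F = 1/(-286 + 11) = 1/(-275) = -1/275 ≈ -0.0036364)
K(B, f) = 5 + 5*f (K(B, f) = (1 + f)*5 = 5 + 5*f)
Q(H, R) = -1/275
Q(127, -249) - K(5, q(-1, 6))*134 = -1/275 - (5 + 5*(-5))*134 = -1/275 - (5 - 25)*134 = -1/275 - (-20)*134 = -1/275 - 1*(-2680) = -1/275 + 2680 = 736999/275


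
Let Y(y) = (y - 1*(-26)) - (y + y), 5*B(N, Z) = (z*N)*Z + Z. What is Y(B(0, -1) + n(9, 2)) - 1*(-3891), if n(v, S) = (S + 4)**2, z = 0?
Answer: 19406/5 ≈ 3881.2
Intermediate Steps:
n(v, S) = (4 + S)**2
B(N, Z) = Z/5 (B(N, Z) = ((0*N)*Z + Z)/5 = (0*Z + Z)/5 = (0 + Z)/5 = Z/5)
Y(y) = 26 - y (Y(y) = (y + 26) - 2*y = (26 + y) - 2*y = 26 - y)
Y(B(0, -1) + n(9, 2)) - 1*(-3891) = (26 - ((1/5)*(-1) + (4 + 2)**2)) - 1*(-3891) = (26 - (-1/5 + 6**2)) + 3891 = (26 - (-1/5 + 36)) + 3891 = (26 - 1*179/5) + 3891 = (26 - 179/5) + 3891 = -49/5 + 3891 = 19406/5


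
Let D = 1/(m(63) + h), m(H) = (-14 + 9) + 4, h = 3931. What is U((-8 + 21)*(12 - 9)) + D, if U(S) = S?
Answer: 153271/3930 ≈ 39.000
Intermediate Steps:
m(H) = -1 (m(H) = -5 + 4 = -1)
D = 1/3930 (D = 1/(-1 + 3931) = 1/3930 ≈ 0.00025445)
U((-8 + 21)*(12 - 9)) + D = (-8 + 21)*(12 - 9) + 1/3930 = 13*3 + 1/3930 = 39 + 1/3930 = 153271/3930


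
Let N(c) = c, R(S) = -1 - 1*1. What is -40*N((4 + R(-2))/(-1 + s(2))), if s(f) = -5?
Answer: 40/3 ≈ 13.333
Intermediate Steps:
R(S) = -2 (R(S) = -1 - 1 = -2)
-40*N((4 + R(-2))/(-1 + s(2))) = -40*(4 - 2)/(-1 - 5) = -80/(-6) = -80*(-1)/6 = -40*(-⅓) = 40/3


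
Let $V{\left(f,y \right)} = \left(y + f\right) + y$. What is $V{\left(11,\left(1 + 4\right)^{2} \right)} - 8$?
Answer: $53$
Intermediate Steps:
$V{\left(f,y \right)} = f + 2 y$ ($V{\left(f,y \right)} = \left(f + y\right) + y = f + 2 y$)
$V{\left(11,\left(1 + 4\right)^{2} \right)} - 8 = \left(11 + 2 \left(1 + 4\right)^{2}\right) - 8 = \left(11 + 2 \cdot 5^{2}\right) - 8 = \left(11 + 2 \cdot 25\right) - 8 = \left(11 + 50\right) - 8 = 61 - 8 = 53$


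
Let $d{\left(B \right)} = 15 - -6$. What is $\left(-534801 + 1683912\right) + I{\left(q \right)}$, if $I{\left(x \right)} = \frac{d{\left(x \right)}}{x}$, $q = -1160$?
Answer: $\frac{1332968739}{1160} \approx 1.1491 \cdot 10^{6}$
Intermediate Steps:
$d{\left(B \right)} = 21$ ($d{\left(B \right)} = 15 + 6 = 21$)
$I{\left(x \right)} = \frac{21}{x}$
$\left(-534801 + 1683912\right) + I{\left(q \right)} = \left(-534801 + 1683912\right) + \frac{21}{-1160} = 1149111 + 21 \left(- \frac{1}{1160}\right) = 1149111 - \frac{21}{1160} = \frac{1332968739}{1160}$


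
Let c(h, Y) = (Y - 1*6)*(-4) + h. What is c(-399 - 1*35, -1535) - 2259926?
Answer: -2254196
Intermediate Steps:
c(h, Y) = 24 + h - 4*Y (c(h, Y) = (Y - 6)*(-4) + h = (-6 + Y)*(-4) + h = (24 - 4*Y) + h = 24 + h - 4*Y)
c(-399 - 1*35, -1535) - 2259926 = (24 + (-399 - 1*35) - 4*(-1535)) - 2259926 = (24 + (-399 - 35) + 6140) - 2259926 = (24 - 434 + 6140) - 2259926 = 5730 - 2259926 = -2254196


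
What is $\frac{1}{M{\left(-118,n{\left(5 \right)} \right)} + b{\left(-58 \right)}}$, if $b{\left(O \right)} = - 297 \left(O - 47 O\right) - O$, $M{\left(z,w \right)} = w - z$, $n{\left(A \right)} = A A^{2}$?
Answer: $- \frac{1}{792095} \approx -1.2625 \cdot 10^{-6}$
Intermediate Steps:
$n{\left(A \right)} = A^{3}$
$b{\left(O \right)} = 13661 O$ ($b{\left(O \right)} = - 297 \left(- 46 O\right) - O = 13662 O - O = 13661 O$)
$\frac{1}{M{\left(-118,n{\left(5 \right)} \right)} + b{\left(-58 \right)}} = \frac{1}{\left(5^{3} - -118\right) + 13661 \left(-58\right)} = \frac{1}{\left(125 + 118\right) - 792338} = \frac{1}{243 - 792338} = \frac{1}{-792095} = - \frac{1}{792095}$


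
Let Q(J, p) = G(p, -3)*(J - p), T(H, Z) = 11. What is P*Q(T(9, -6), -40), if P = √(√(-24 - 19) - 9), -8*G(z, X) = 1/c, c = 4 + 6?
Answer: -51*√(-9 + I*√43)/80 ≈ -0.65875 - 2.0228*I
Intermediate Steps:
c = 10
G(z, X) = -1/80 (G(z, X) = -⅛/10 = -⅛*⅒ = -1/80)
P = √(-9 + I*√43) (P = √(√(-43) - 9) = √(I*√43 - 9) = √(-9 + I*√43) ≈ 1.0333 + 3.173*I)
Q(J, p) = -J/80 + p/80 (Q(J, p) = -(J - p)/80 = -J/80 + p/80)
P*Q(T(9, -6), -40) = √(-9 + I*√43)*(-1/80*11 + (1/80)*(-40)) = √(-9 + I*√43)*(-11/80 - ½) = √(-9 + I*√43)*(-51/80) = -51*√(-9 + I*√43)/80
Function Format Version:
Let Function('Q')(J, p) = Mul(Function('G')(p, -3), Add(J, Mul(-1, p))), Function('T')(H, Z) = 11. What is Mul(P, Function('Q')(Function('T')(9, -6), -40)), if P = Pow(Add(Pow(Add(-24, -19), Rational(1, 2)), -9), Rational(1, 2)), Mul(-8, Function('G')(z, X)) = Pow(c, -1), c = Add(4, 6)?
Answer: Mul(Rational(-51, 80), Pow(Add(-9, Mul(I, Pow(43, Rational(1, 2)))), Rational(1, 2))) ≈ Add(-0.65875, Mul(-2.0228, I))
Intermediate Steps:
c = 10
Function('G')(z, X) = Rational(-1, 80) (Function('G')(z, X) = Mul(Rational(-1, 8), Pow(10, -1)) = Mul(Rational(-1, 8), Rational(1, 10)) = Rational(-1, 80))
P = Pow(Add(-9, Mul(I, Pow(43, Rational(1, 2)))), Rational(1, 2)) (P = Pow(Add(Pow(-43, Rational(1, 2)), -9), Rational(1, 2)) = Pow(Add(Mul(I, Pow(43, Rational(1, 2))), -9), Rational(1, 2)) = Pow(Add(-9, Mul(I, Pow(43, Rational(1, 2)))), Rational(1, 2)) ≈ Add(1.0333, Mul(3.1730, I)))
Function('Q')(J, p) = Add(Mul(Rational(-1, 80), J), Mul(Rational(1, 80), p)) (Function('Q')(J, p) = Mul(Rational(-1, 80), Add(J, Mul(-1, p))) = Add(Mul(Rational(-1, 80), J), Mul(Rational(1, 80), p)))
Mul(P, Function('Q')(Function('T')(9, -6), -40)) = Mul(Pow(Add(-9, Mul(I, Pow(43, Rational(1, 2)))), Rational(1, 2)), Add(Mul(Rational(-1, 80), 11), Mul(Rational(1, 80), -40))) = Mul(Pow(Add(-9, Mul(I, Pow(43, Rational(1, 2)))), Rational(1, 2)), Add(Rational(-11, 80), Rational(-1, 2))) = Mul(Pow(Add(-9, Mul(I, Pow(43, Rational(1, 2)))), Rational(1, 2)), Rational(-51, 80)) = Mul(Rational(-51, 80), Pow(Add(-9, Mul(I, Pow(43, Rational(1, 2)))), Rational(1, 2)))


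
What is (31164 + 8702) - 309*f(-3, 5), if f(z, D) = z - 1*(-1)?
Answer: 40484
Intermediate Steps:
f(z, D) = 1 + z (f(z, D) = z + 1 = 1 + z)
(31164 + 8702) - 309*f(-3, 5) = (31164 + 8702) - 309*(1 - 3) = 39866 - 309*(-2) = 39866 + 618 = 40484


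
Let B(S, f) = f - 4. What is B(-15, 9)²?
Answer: 25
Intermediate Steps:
B(S, f) = -4 + f
B(-15, 9)² = (-4 + 9)² = 5² = 25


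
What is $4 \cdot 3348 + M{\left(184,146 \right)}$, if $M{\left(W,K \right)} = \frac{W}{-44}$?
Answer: $\frac{147266}{11} \approx 13388.0$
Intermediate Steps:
$M{\left(W,K \right)} = - \frac{W}{44}$ ($M{\left(W,K \right)} = W \left(- \frac{1}{44}\right) = - \frac{W}{44}$)
$4 \cdot 3348 + M{\left(184,146 \right)} = 4 \cdot 3348 - \frac{46}{11} = 13392 - \frac{46}{11} = \frac{147266}{11}$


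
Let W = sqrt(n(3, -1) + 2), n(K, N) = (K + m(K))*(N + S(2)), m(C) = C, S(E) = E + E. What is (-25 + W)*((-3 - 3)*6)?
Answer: 900 - 72*sqrt(5) ≈ 739.00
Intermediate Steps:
S(E) = 2*E
n(K, N) = 2*K*(4 + N) (n(K, N) = (K + K)*(N + 2*2) = (2*K)*(N + 4) = (2*K)*(4 + N) = 2*K*(4 + N))
W = 2*sqrt(5) (W = sqrt(2*3*(4 - 1) + 2) = sqrt(2*3*3 + 2) = sqrt(18 + 2) = sqrt(20) = 2*sqrt(5) ≈ 4.4721)
(-25 + W)*((-3 - 3)*6) = (-25 + 2*sqrt(5))*((-3 - 3)*6) = (-25 + 2*sqrt(5))*(-6*6) = (-25 + 2*sqrt(5))*(-36) = 900 - 72*sqrt(5)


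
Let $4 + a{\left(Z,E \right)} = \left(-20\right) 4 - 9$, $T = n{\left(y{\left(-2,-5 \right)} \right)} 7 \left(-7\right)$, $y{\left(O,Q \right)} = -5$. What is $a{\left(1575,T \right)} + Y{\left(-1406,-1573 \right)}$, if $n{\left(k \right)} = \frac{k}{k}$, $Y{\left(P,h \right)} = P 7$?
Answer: $-9935$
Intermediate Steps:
$Y{\left(P,h \right)} = 7 P$
$n{\left(k \right)} = 1$
$T = -49$ ($T = 1 \cdot 7 \left(-7\right) = 7 \left(-7\right) = -49$)
$a{\left(Z,E \right)} = -93$ ($a{\left(Z,E \right)} = -4 - 89 = -93$)
$a{\left(1575,T \right)} + Y{\left(-1406,-1573 \right)} = -93 + 7 \left(-1406\right) = -93 - 9842 = -9935$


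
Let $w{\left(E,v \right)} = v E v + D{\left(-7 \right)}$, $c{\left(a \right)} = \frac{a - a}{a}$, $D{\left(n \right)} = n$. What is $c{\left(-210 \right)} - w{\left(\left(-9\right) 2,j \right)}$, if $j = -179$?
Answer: $576745$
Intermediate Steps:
$c{\left(a \right)} = 0$ ($c{\left(a \right)} = \frac{0}{a} = 0$)
$w{\left(E,v \right)} = -7 + E v^{2}$ ($w{\left(E,v \right)} = v E v - 7 = E v v - 7 = E v^{2} - 7 = -7 + E v^{2}$)
$c{\left(-210 \right)} - w{\left(\left(-9\right) 2,j \right)} = 0 - \left(-7 + \left(-9\right) 2 \left(-179\right)^{2}\right) = 0 - \left(-7 - 576738\right) = 0 - -576745 = 0 + 576745 = 576745$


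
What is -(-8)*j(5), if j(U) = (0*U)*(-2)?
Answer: 0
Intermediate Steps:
j(U) = 0 (j(U) = 0*(-2) = 0)
-(-8)*j(5) = -(-8)*0 = -1*0 = 0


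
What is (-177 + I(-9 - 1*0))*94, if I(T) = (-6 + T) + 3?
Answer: -17766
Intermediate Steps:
I(T) = -3 + T
(-177 + I(-9 - 1*0))*94 = (-177 + (-3 + (-9 - 1*0)))*94 = (-177 + (-3 + (-9 + 0)))*94 = (-177 + (-3 - 9))*94 = (-177 - 12)*94 = -189*94 = -17766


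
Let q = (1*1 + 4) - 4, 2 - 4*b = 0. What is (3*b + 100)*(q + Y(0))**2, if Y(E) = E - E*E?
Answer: 203/2 ≈ 101.50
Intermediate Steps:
b = 1/2 (b = 1/2 - 1/4*0 = 1/2 + 0 = 1/2 ≈ 0.50000)
Y(E) = E - E**2
q = 1 (q = (1 + 4) - 4 = 5 - 4 = 1)
(3*b + 100)*(q + Y(0))**2 = (3*(1/2) + 100)*(1 + 0*(1 - 1*0))**2 = (3/2 + 100)*(1 + 0*(1 + 0))**2 = 203*(1 + 0*1)**2/2 = 203*(1 + 0)**2/2 = (203/2)*1**2 = (203/2)*1 = 203/2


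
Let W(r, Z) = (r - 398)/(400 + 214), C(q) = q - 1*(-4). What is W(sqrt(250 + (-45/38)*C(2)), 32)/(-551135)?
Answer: 199/169198445 - sqrt(87685)/6429540910 ≈ 1.1301e-6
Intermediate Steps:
C(q) = 4 + q (C(q) = q + 4 = 4 + q)
W(r, Z) = -199/307 + r/614 (W(r, Z) = (-398 + r)/614 = (-398 + r)*(1/614) = -199/307 + r/614)
W(sqrt(250 + (-45/38)*C(2)), 32)/(-551135) = (-199/307 + sqrt(250 + (-45/38)*(4 + 2))/614)/(-551135) = (-199/307 + sqrt(250 - 45*1/38*6)/614)*(-1/551135) = (-199/307 + sqrt(250 - 45/38*6)/614)*(-1/551135) = (-199/307 + sqrt(250 - 135/19)/614)*(-1/551135) = (-199/307 + sqrt(4615/19)/614)*(-1/551135) = (-199/307 + (sqrt(87685)/19)/614)*(-1/551135) = (-199/307 + sqrt(87685)/11666)*(-1/551135) = 199/169198445 - sqrt(87685)/6429540910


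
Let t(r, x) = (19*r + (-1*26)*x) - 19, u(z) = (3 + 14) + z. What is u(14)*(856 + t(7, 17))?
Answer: 16368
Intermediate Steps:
u(z) = 17 + z
t(r, x) = -19 - 26*x + 19*r (t(r, x) = (19*r - 26*x) - 19 = (-26*x + 19*r) - 19 = -19 - 26*x + 19*r)
u(14)*(856 + t(7, 17)) = (17 + 14)*(856 + (-19 - 26*17 + 19*7)) = 31*(856 + (-19 - 442 + 133)) = 31*(856 - 328) = 31*528 = 16368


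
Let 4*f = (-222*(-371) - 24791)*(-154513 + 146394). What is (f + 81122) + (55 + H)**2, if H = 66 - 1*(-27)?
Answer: -467006845/4 ≈ -1.1675e+8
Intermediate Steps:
H = 93 (H = 66 + 27 = 93)
f = -467418949/4 (f = ((-222*(-371) - 24791)*(-154513 + 146394))/4 = ((82362 - 24791)*(-8119))/4 = (57571*(-8119))/4 = (1/4)*(-467418949) = -467418949/4 ≈ -1.1685e+8)
(f + 81122) + (55 + H)**2 = (-467418949/4 + 81122) + (55 + 93)**2 = -467094461/4 + 148**2 = -467094461/4 + 21904 = -467006845/4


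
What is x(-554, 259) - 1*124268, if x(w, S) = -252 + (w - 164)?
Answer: -125238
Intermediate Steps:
x(w, S) = -416 + w (x(w, S) = -252 + (-164 + w) = -416 + w)
x(-554, 259) - 1*124268 = (-416 - 554) - 1*124268 = -970 - 124268 = -125238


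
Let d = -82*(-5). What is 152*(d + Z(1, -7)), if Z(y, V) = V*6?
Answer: 55936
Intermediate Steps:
Z(y, V) = 6*V
d = 410
152*(d + Z(1, -7)) = 152*(410 + 6*(-7)) = 152*(410 - 42) = 152*368 = 55936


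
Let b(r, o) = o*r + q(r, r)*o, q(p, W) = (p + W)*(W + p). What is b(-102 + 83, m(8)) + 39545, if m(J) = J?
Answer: 50945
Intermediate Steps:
q(p, W) = (W + p)² (q(p, W) = (W + p)*(W + p) = (W + p)²)
b(r, o) = o*r + 4*o*r² (b(r, o) = o*r + (r + r)²*o = o*r + (2*r)²*o = o*r + (4*r²)*o = o*r + 4*o*r²)
b(-102 + 83, m(8)) + 39545 = 8*(-102 + 83)*(1 + 4*(-102 + 83)) + 39545 = 8*(-19)*(1 + 4*(-19)) + 39545 = 8*(-19)*(1 - 76) + 39545 = 8*(-19)*(-75) + 39545 = 11400 + 39545 = 50945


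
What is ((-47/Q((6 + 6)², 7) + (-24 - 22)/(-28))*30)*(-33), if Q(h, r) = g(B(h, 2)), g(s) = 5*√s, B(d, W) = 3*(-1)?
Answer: -11385/7 - 3102*I*√3 ≈ -1626.4 - 5372.8*I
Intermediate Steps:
B(d, W) = -3
Q(h, r) = 5*I*√3 (Q(h, r) = 5*√(-3) = 5*(I*√3) = 5*I*√3)
((-47/Q((6 + 6)², 7) + (-24 - 22)/(-28))*30)*(-33) = ((-47*(-I*√3/15) + (-24 - 22)/(-28))*30)*(-33) = ((-(-47)*I*√3/15 - 46*(-1/28))*30)*(-33) = ((47*I*√3/15 + 23/14)*30)*(-33) = ((23/14 + 47*I*√3/15)*30)*(-33) = (345/7 + 94*I*√3)*(-33) = -11385/7 - 3102*I*√3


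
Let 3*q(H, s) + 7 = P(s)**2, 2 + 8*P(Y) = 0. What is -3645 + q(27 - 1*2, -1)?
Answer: -58357/16 ≈ -3647.3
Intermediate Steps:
P(Y) = -1/4 (P(Y) = -1/4 + (1/8)*0 = -1/4 + 0 = -1/4)
q(H, s) = -37/16 (q(H, s) = -7/3 + (-1/4)**2/3 = -7/3 + (1/3)*(1/16) = -7/3 + 1/48 = -37/16)
-3645 + q(27 - 1*2, -1) = -3645 - 37/16 = -58357/16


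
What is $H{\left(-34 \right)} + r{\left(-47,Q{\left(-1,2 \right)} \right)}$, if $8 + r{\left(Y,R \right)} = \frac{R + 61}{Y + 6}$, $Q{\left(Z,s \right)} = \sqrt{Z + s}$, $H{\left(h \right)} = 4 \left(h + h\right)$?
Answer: $- \frac{11542}{41} \approx -281.51$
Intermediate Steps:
$H{\left(h \right)} = 8 h$ ($H{\left(h \right)} = 4 \cdot 2 h = 8 h$)
$r{\left(Y,R \right)} = -8 + \frac{61 + R}{6 + Y}$ ($r{\left(Y,R \right)} = -8 + \frac{R + 61}{Y + 6} = -8 + \frac{61 + R}{6 + Y}$)
$H{\left(-34 \right)} + r{\left(-47,Q{\left(-1,2 \right)} \right)} = 8 \left(-34\right) + \frac{13 + \sqrt{-1 + 2} - -376}{6 - 47} = -272 + \frac{13 + \sqrt{1} + 376}{-41} = -272 - \frac{13 + 1 + 376}{41} = -272 - \frac{390}{41} = - \frac{11542}{41}$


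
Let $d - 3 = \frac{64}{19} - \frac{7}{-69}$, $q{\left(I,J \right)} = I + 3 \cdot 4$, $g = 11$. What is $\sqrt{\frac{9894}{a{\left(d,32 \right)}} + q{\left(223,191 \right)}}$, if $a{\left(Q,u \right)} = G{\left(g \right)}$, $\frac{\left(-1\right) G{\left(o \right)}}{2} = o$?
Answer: $\frac{i \sqrt{25982}}{11} \approx 14.654 i$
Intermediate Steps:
$G{\left(o \right)} = - 2 o$
$q{\left(I,J \right)} = 12 + I$ ($q{\left(I,J \right)} = I + 12 = 12 + I$)
$d = \frac{8482}{1311}$ ($d = 3 + \left(\frac{64}{19} - \frac{7}{-69}\right) = 3 + \left(64 \cdot \frac{1}{19} - - \frac{7}{69}\right) = 3 + \left(\frac{64}{19} + \frac{7}{69}\right) = 3 + \frac{4549}{1311} = \frac{8482}{1311} \approx 6.4699$)
$a{\left(Q,u \right)} = -22$ ($a{\left(Q,u \right)} = \left(-2\right) 11 = -22$)
$\sqrt{\frac{9894}{a{\left(d,32 \right)}} + q{\left(223,191 \right)}} = \sqrt{\frac{9894}{-22} + \left(12 + 223\right)} = \sqrt{9894 \left(- \frac{1}{22}\right) + 235} = \sqrt{- \frac{4947}{11} + 235} = \sqrt{- \frac{2362}{11}} = \frac{i \sqrt{25982}}{11}$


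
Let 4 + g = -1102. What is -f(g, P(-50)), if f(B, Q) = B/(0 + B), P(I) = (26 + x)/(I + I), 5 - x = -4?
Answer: -1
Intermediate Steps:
x = 9 (x = 5 - 1*(-4) = 5 + 4 = 9)
g = -1106 (g = -4 - 1102 = -1106)
P(I) = 35/(2*I) (P(I) = (26 + 9)/(I + I) = 35/((2*I)) = 35*(1/(2*I)) = 35/(2*I))
f(B, Q) = 1 (f(B, Q) = B/B = 1)
-f(g, P(-50)) = -1*1 = -1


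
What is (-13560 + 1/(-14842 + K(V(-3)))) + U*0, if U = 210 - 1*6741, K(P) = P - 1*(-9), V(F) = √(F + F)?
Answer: -2983442671033/220017895 - I*√6/220017895 ≈ -13560.0 - 1.1133e-8*I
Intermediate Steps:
V(F) = √2*√F (V(F) = √(2*F) = √2*√F)
K(P) = 9 + P (K(P) = P + 9 = 9 + P)
U = -6531 (U = 210 - 6741 = -6531)
(-13560 + 1/(-14842 + K(V(-3)))) + U*0 = (-13560 + 1/(-14842 + (9 + √2*√(-3)))) - 6531*0 = (-13560 + 1/(-14842 + (9 + √2*(I*√3)))) + 0 = (-13560 + 1/(-14842 + (9 + I*√6))) + 0 = (-13560 + 1/(-14833 + I*√6)) + 0 = -13560 + 1/(-14833 + I*√6)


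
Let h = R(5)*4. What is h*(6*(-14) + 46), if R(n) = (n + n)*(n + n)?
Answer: -15200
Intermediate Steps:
R(n) = 4*n² (R(n) = (2*n)*(2*n) = 4*n²)
h = 400 (h = (4*5²)*4 = (4*25)*4 = 100*4 = 400)
h*(6*(-14) + 46) = 400*(6*(-14) + 46) = 400*(-84 + 46) = 400*(-38) = -15200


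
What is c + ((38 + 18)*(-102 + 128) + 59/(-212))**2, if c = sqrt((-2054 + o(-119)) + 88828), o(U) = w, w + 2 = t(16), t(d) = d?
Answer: 95241983769/44944 + 2*sqrt(21697) ≈ 2.1194e+6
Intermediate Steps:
w = 14 (w = -2 + 16 = 14)
o(U) = 14
c = 2*sqrt(21697) (c = sqrt((-2054 + 14) + 88828) = sqrt(-2040 + 88828) = sqrt(86788) = 2*sqrt(21697) ≈ 294.60)
c + ((38 + 18)*(-102 + 128) + 59/(-212))**2 = 2*sqrt(21697) + ((38 + 18)*(-102 + 128) + 59/(-212))**2 = 2*sqrt(21697) + (56*26 + 59*(-1/212))**2 = 2*sqrt(21697) + (1456 - 59/212)**2 = 2*sqrt(21697) + (308613/212)**2 = 2*sqrt(21697) + 95241983769/44944 = 95241983769/44944 + 2*sqrt(21697)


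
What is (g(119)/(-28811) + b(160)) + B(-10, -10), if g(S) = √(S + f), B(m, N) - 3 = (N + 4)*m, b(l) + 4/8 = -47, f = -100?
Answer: 31/2 - √19/28811 ≈ 15.500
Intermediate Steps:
b(l) = -95/2 (b(l) = -½ - 47 = -95/2)
B(m, N) = 3 + m*(4 + N) (B(m, N) = 3 + (N + 4)*m = 3 + (4 + N)*m = 3 + m*(4 + N))
g(S) = √(-100 + S) (g(S) = √(S - 100) = √(-100 + S))
(g(119)/(-28811) + b(160)) + B(-10, -10) = (√(-100 + 119)/(-28811) - 95/2) + (3 + 4*(-10) - 10*(-10)) = (√19*(-1/28811) - 95/2) + (3 - 40 + 100) = (-√19/28811 - 95/2) + 63 = (-95/2 - √19/28811) + 63 = 31/2 - √19/28811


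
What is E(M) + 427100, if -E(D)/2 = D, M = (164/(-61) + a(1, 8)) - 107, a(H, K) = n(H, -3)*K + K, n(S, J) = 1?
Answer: 26064530/61 ≈ 4.2729e+5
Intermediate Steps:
a(H, K) = 2*K (a(H, K) = 1*K + K = K + K = 2*K)
M = -5715/61 (M = (164/(-61) + 2*8) - 107 = (164*(-1/61) + 16) - 107 = (-164/61 + 16) - 107 = 812/61 - 107 = -5715/61 ≈ -93.688)
E(D) = -2*D
E(M) + 427100 = -2*(-5715/61) + 427100 = 11430/61 + 427100 = 26064530/61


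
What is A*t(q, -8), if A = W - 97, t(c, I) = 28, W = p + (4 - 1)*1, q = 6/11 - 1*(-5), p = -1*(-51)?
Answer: -1204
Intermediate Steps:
p = 51
q = 61/11 (q = 6*(1/11) + 5 = 6/11 + 5 = 61/11 ≈ 5.5455)
W = 54 (W = 51 + (4 - 1)*1 = 51 + 3*1 = 51 + 3 = 54)
A = -43 (A = 54 - 97 = -43)
A*t(q, -8) = -43*28 = -1204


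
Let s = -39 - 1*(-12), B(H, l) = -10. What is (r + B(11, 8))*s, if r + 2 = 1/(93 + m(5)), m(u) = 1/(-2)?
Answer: 59886/185 ≈ 323.71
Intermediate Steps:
m(u) = -½
s = -27 (s = -39 + 12 = -27)
r = -368/185 (r = -2 + 1/(93 - ½) = -2 + 1/(185/2) = -2 + 2/185 = -368/185 ≈ -1.9892)
(r + B(11, 8))*s = (-368/185 - 10)*(-27) = -2218/185*(-27) = 59886/185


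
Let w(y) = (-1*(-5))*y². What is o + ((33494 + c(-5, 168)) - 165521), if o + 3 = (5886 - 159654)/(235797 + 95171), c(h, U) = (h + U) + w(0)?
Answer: -5455488878/41371 ≈ -1.3187e+5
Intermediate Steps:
w(y) = 5*y²
c(h, U) = U + h (c(h, U) = (h + U) + 5*0² = (U + h) + 5*0 = (U + h) + 0 = U + h)
o = -143334/41371 (o = -3 + (5886 - 159654)/(235797 + 95171) = -3 - 153768/330968 = -3 - 153768*1/330968 = -3 - 19221/41371 = -143334/41371 ≈ -3.4646)
o + ((33494 + c(-5, 168)) - 165521) = -143334/41371 + ((33494 + (168 - 5)) - 165521) = -143334/41371 + ((33494 + 163) - 165521) = -143334/41371 + (33657 - 165521) = -143334/41371 - 131864 = -5455488878/41371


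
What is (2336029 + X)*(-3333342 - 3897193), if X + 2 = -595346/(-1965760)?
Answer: -3320311585009269331/196576 ≈ -1.6891e+13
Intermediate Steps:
X = -1668087/982880 (X = -2 - 595346/(-1965760) = -2 - 595346*(-1/1965760) = -2 + 297673/982880 = -1668087/982880 ≈ -1.6971)
(2336029 + X)*(-3333342 - 3897193) = (2336029 - 1668087/982880)*(-3333342 - 3897193) = (2296034515433/982880)*(-7230535) = -3320311585009269331/196576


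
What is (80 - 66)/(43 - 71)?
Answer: -½ ≈ -0.50000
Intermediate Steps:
(80 - 66)/(43 - 71) = 14/(-28) = 14*(-1/28) = -½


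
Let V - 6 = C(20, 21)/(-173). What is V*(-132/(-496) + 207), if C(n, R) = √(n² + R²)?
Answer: 25932309/21452 ≈ 1208.9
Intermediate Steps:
C(n, R) = √(R² + n²)
V = 1009/173 (V = 6 + √(21² + 20²)/(-173) = 6 + √(441 + 400)*(-1/173) = 6 + √841*(-1/173) = 6 + 29*(-1/173) = 6 - 29/173 = 1009/173 ≈ 5.8324)
V*(-132/(-496) + 207) = 1009*(-132/(-496) + 207)/173 = 1009*(-132*(-1/496) + 207)/173 = 1009*(33/124 + 207)/173 = (1009/173)*(25701/124) = 25932309/21452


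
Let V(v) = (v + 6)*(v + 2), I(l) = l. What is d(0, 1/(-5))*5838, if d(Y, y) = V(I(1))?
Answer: 122598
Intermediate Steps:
V(v) = (2 + v)*(6 + v) (V(v) = (6 + v)*(2 + v) = (2 + v)*(6 + v))
d(Y, y) = 21 (d(Y, y) = 12 + 1² + 8*1 = 12 + 1 + 8 = 21)
d(0, 1/(-5))*5838 = 21*5838 = 122598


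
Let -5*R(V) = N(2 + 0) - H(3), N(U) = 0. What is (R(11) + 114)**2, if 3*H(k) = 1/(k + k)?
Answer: 105288121/8100 ≈ 12999.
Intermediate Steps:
H(k) = 1/(6*k) (H(k) = 1/(3*(k + k)) = 1/(3*((2*k))) = (1/(2*k))/3 = 1/(6*k))
R(V) = 1/90 (R(V) = -(0 - 1/(6*3))/5 = -(0 - 1*1/18)/5 = -(0 - 1/18)/5 = -1/5*(-1/18) = 1/90)
(R(11) + 114)**2 = (1/90 + 114)**2 = (10261/90)**2 = 105288121/8100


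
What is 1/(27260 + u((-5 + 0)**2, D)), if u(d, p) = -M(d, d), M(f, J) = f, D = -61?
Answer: 1/27235 ≈ 3.6717e-5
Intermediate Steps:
u(d, p) = -d
1/(27260 + u((-5 + 0)**2, D)) = 1/(27260 - (-5 + 0)**2) = 1/(27260 - 1*(-5)**2) = 1/(27260 - 1*25) = 1/(27260 - 25) = 1/27235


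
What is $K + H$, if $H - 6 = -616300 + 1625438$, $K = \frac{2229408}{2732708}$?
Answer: $\frac{689424527840}{683177} \approx 1.0091 \cdot 10^{6}$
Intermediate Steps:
$K = \frac{557352}{683177}$ ($K = 2229408 \cdot \frac{1}{2732708} = \frac{557352}{683177} \approx 0.81582$)
$H = 1009144$ ($H = 6 + \left(-616300 + 1625438\right) = 6 + 1009138 = 1009144$)
$K + H = \frac{557352}{683177} + 1009144 = \frac{689424527840}{683177}$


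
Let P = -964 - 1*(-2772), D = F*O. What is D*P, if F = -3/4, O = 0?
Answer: 0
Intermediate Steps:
F = -3/4 (F = -3*1/4 = -3/4 ≈ -0.75000)
D = 0 (D = -3/4*0 = 0)
P = 1808 (P = -964 + 2772 = 1808)
D*P = 0*1808 = 0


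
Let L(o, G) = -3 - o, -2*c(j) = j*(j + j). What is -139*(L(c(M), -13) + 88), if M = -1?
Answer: -11954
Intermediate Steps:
c(j) = -j² (c(j) = -j*(j + j)/2 = -j*2*j/2 = -j²)
-139*(L(c(M), -13) + 88) = -139*((-3 - (-1)*(-1)²) + 88) = -139*((-3 - (-1)) + 88) = -139*((-3 - 1*(-1)) + 88) = -139*((-3 + 1) + 88) = -139*(-2 + 88) = -139*86 = -11954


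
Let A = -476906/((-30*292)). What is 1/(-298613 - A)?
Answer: -4380/1308163393 ≈ -3.3482e-6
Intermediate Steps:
A = 238453/4380 (A = -476906/(-8760) = -476906*(-1/8760) = 238453/4380 ≈ 54.441)
1/(-298613 - A) = 1/(-298613 - 1*238453/4380) = 1/(-298613 - 238453/4380) = 1/(-1308163393/4380) = -4380/1308163393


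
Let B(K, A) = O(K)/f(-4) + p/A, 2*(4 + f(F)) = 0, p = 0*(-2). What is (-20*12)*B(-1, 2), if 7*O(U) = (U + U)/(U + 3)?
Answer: -60/7 ≈ -8.5714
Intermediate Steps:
p = 0
O(U) = 2*U/(7*(3 + U)) (O(U) = ((U + U)/(U + 3))/7 = ((2*U)/(3 + U))/7 = (2*U/(3 + U))/7 = 2*U/(7*(3 + U)))
f(F) = -4 (f(F) = -4 + (½)*0 = -4 + 0 = -4)
B(K, A) = -K/(14*(3 + K)) (B(K, A) = (2*K/(7*(3 + K)))/(-4) + 0/A = (2*K/(7*(3 + K)))*(-¼) + 0 = -K/(14*(3 + K)) + 0 = -K/(14*(3 + K)))
(-20*12)*B(-1, 2) = (-20*12)*(-1*(-1)/(42 + 14*(-1))) = -(-240)*(-1)/(42 - 14) = -(-240)*(-1)/28 = -240*1/28 = -60/7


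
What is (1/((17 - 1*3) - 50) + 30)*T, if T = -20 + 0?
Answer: -5395/9 ≈ -599.44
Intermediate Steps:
T = -20
(1/((17 - 1*3) - 50) + 30)*T = (1/((17 - 1*3) - 50) + 30)*(-20) = (1/((17 - 3) - 50) + 30)*(-20) = (1/(14 - 50) + 30)*(-20) = (1/(-36) + 30)*(-20) = (-1/36 + 30)*(-20) = (1079/36)*(-20) = -5395/9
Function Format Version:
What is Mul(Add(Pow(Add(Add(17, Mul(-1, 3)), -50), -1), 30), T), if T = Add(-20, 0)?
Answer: Rational(-5395, 9) ≈ -599.44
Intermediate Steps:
T = -20
Mul(Add(Pow(Add(Add(17, Mul(-1, 3)), -50), -1), 30), T) = Mul(Add(Pow(Add(Add(17, Mul(-1, 3)), -50), -1), 30), -20) = Mul(Add(Pow(Add(Add(17, -3), -50), -1), 30), -20) = Mul(Add(Pow(Add(14, -50), -1), 30), -20) = Mul(Add(Pow(-36, -1), 30), -20) = Mul(Add(Rational(-1, 36), 30), -20) = Mul(Rational(1079, 36), -20) = Rational(-5395, 9)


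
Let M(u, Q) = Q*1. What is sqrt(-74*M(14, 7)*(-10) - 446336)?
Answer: 2*I*sqrt(110289) ≈ 664.2*I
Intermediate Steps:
M(u, Q) = Q
sqrt(-74*M(14, 7)*(-10) - 446336) = sqrt(-74*7*(-10) - 446336) = sqrt(-518*(-10) - 446336) = sqrt(5180 - 446336) = sqrt(-441156) = 2*I*sqrt(110289)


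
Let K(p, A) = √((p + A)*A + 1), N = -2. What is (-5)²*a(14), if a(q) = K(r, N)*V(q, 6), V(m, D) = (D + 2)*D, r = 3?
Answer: 1200*I ≈ 1200.0*I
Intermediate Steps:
V(m, D) = D*(2 + D) (V(m, D) = (2 + D)*D = D*(2 + D))
K(p, A) = √(1 + A*(A + p)) (K(p, A) = √((A + p)*A + 1) = √(A*(A + p) + 1) = √(1 + A*(A + p)))
a(q) = 48*I (a(q) = √(1 + (-2)² - 2*3)*(6*(2 + 6)) = √(1 + 4 - 6)*(6*8) = √(-1)*48 = I*48 = 48*I)
(-5)²*a(14) = (-5)²*(48*I) = 25*(48*I) = 1200*I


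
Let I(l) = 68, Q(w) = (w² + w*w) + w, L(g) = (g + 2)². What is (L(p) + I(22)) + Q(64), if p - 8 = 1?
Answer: 8445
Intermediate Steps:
p = 9 (p = 8 + 1 = 9)
L(g) = (2 + g)²
Q(w) = w + 2*w² (Q(w) = (w² + w²) + w = 2*w² + w = w + 2*w²)
(L(p) + I(22)) + Q(64) = ((2 + 9)² + 68) + 64*(1 + 2*64) = (11² + 68) + 64*(1 + 128) = (121 + 68) + 64*129 = 189 + 8256 = 8445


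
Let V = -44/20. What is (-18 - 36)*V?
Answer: 594/5 ≈ 118.80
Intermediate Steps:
V = -11/5 (V = -44*1/20 = -11/5 ≈ -2.2000)
(-18 - 36)*V = (-18 - 36)*(-11/5) = -54*(-11/5) = 594/5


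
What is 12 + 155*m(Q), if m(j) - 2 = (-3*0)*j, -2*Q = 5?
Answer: 322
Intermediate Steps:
Q = -5/2 (Q = -1/2*5 = -5/2 ≈ -2.5000)
m(j) = 2 (m(j) = 2 + (-3*0)*j = 2 + 0*j = 2 + 0 = 2)
12 + 155*m(Q) = 12 + 155*2 = 12 + 310 = 322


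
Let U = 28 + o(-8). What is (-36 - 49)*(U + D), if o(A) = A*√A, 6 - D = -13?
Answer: -3995 + 1360*I*√2 ≈ -3995.0 + 1923.3*I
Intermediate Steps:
D = 19 (D = 6 - 1*(-13) = 6 + 13 = 19)
o(A) = A^(3/2)
U = 28 - 16*I*√2 (U = 28 + (-8)^(3/2) = 28 - 16*I*√2 ≈ 28.0 - 22.627*I)
(-36 - 49)*(U + D) = (-36 - 49)*((28 - 16*I*√2) + 19) = -85*(47 - 16*I*√2) = -3995 + 1360*I*√2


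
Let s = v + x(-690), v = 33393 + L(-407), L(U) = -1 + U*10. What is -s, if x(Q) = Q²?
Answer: -505422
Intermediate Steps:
L(U) = -1 + 10*U
v = 29322 (v = 33393 + (-1 + 10*(-407)) = 33393 + (-1 - 4070) = 33393 - 4071 = 29322)
s = 505422 (s = 29322 + (-690)² = 29322 + 476100 = 505422)
-s = -1*505422 = -505422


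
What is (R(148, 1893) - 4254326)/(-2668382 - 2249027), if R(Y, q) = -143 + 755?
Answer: 4253714/4917409 ≈ 0.86503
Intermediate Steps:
R(Y, q) = 612
(R(148, 1893) - 4254326)/(-2668382 - 2249027) = (612 - 4254326)/(-2668382 - 2249027) = -4253714/(-4917409) = -4253714*(-1/4917409) = 4253714/4917409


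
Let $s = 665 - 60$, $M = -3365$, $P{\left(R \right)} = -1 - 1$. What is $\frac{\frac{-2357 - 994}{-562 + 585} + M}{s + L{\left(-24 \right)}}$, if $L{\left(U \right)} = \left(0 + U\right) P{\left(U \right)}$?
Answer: $- \frac{80746}{15019} \approx -5.3763$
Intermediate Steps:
$P{\left(R \right)} = -2$
$L{\left(U \right)} = - 2 U$ ($L{\left(U \right)} = \left(0 + U\right) \left(-2\right) = U \left(-2\right) = - 2 U$)
$s = 605$
$\frac{\frac{-2357 - 994}{-562 + 585} + M}{s + L{\left(-24 \right)}} = \frac{\frac{-2357 - 994}{-562 + 585} - 3365}{605 - -48} = \frac{- \frac{3351}{23} - 3365}{605 + 48} = \frac{\left(-3351\right) \frac{1}{23} - 3365}{653} = \left(- \frac{3351}{23} - 3365\right) \frac{1}{653} = \left(- \frac{80746}{23}\right) \frac{1}{653} = - \frac{80746}{15019}$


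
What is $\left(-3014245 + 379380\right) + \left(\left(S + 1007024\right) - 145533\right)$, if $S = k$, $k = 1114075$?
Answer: $-659299$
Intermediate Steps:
$S = 1114075$
$\left(-3014245 + 379380\right) + \left(\left(S + 1007024\right) - 145533\right) = \left(-3014245 + 379380\right) + \left(\left(1114075 + 1007024\right) - 145533\right) = -2634865 + \left(2121099 - 145533\right) = -2634865 + 1975566 = -659299$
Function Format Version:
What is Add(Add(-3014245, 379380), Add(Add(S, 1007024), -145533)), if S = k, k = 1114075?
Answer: -659299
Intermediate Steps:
S = 1114075
Add(Add(-3014245, 379380), Add(Add(S, 1007024), -145533)) = Add(Add(-3014245, 379380), Add(Add(1114075, 1007024), -145533)) = Add(-2634865, Add(2121099, -145533)) = Add(-2634865, 1975566) = -659299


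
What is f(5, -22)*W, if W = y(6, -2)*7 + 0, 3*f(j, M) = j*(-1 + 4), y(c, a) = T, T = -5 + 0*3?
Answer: -175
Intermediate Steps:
T = -5 (T = -5 + 0 = -5)
y(c, a) = -5
f(j, M) = j (f(j, M) = (j*(-1 + 4))/3 = (j*3)/3 = (3*j)/3 = j)
W = -35 (W = -5*7 + 0 = -35 + 0 = -35)
f(5, -22)*W = 5*(-35) = -175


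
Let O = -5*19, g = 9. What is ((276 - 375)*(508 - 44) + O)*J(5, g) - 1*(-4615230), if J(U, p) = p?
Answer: 4200951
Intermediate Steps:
O = -95
((276 - 375)*(508 - 44) + O)*J(5, g) - 1*(-4615230) = ((276 - 375)*(508 - 44) - 95)*9 - 1*(-4615230) = (-99*464 - 95)*9 + 4615230 = (-45936 - 95)*9 + 4615230 = -46031*9 + 4615230 = -414279 + 4615230 = 4200951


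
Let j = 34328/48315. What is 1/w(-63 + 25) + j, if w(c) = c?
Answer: 1256149/1835970 ≈ 0.68419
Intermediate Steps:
j = 34328/48315 (j = 34328*(1/48315) = 34328/48315 ≈ 0.71050)
1/w(-63 + 25) + j = 1/(-63 + 25) + 34328/48315 = 1/(-38) + 34328/48315 = -1/38 + 34328/48315 = 1256149/1835970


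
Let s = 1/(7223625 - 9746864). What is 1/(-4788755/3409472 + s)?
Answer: -8602912719808/12083176786917 ≈ -0.71197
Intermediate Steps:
s = -1/2523239 (s = 1/(-2523239) = -1/2523239 ≈ -3.9632e-7)
1/(-4788755/3409472 + s) = 1/(-4788755/3409472 - 1/2523239) = 1/(-12083176786917/8602912719808) = -8602912719808/12083176786917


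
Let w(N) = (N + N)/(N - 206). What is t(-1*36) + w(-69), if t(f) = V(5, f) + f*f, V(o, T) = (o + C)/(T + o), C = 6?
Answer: 11049653/8525 ≈ 1296.1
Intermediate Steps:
w(N) = 2*N/(-206 + N) (w(N) = (2*N)/(-206 + N) = 2*N/(-206 + N))
V(o, T) = (6 + o)/(T + o) (V(o, T) = (o + 6)/(T + o) = (6 + o)/(T + o))
t(f) = f**2 + 11/(5 + f) (t(f) = (6 + 5)/(f + 5) + f*f = 11/(5 + f) + f**2 = f**2 + 11/(5 + f))
t(-1*36) + w(-69) = (11 + (-1*36)**2*(5 - 1*36))/(5 - 1*36) + 2*(-69)/(-206 - 69) = (11 + (-36)**2*(5 - 36))/(5 - 36) + 2*(-69)/(-275) = (11 + 1296*(-31))/(-31) + 2*(-69)*(-1/275) = -(11 - 40176)/31 + 138/275 = -1/31*(-40165) + 138/275 = 40165/31 + 138/275 = 11049653/8525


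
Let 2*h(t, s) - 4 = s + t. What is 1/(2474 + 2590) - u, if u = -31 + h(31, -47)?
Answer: 187369/5064 ≈ 37.000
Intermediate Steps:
h(t, s) = 2 + s/2 + t/2 (h(t, s) = 2 + (s + t)/2 = 2 + (s/2 + t/2) = 2 + s/2 + t/2)
u = -37 (u = -31 + (2 + (½)*(-47) + (½)*31) = -31 + (2 - 47/2 + 31/2) = -31 - 6 = -37)
1/(2474 + 2590) - u = 1/(2474 + 2590) - 1*(-37) = 1/5064 + 37 = 187369/5064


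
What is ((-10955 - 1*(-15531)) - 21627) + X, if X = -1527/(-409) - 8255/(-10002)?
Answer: -69733888369/4090818 ≈ -17046.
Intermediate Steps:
X = 18649349/4090818 (X = -1527*(-1/409) - 8255*(-1/10002) = 1527/409 + 8255/10002 = 18649349/4090818 ≈ 4.5588)
((-10955 - 1*(-15531)) - 21627) + X = ((-10955 - 1*(-15531)) - 21627) + 18649349/4090818 = ((-10955 + 15531) - 21627) + 18649349/4090818 = (4576 - 21627) + 18649349/4090818 = -17051 + 18649349/4090818 = -69733888369/4090818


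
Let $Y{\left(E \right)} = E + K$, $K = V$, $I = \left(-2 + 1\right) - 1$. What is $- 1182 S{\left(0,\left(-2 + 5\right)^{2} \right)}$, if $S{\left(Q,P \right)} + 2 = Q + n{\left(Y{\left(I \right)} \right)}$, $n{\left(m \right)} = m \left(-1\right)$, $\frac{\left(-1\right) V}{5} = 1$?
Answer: $-5910$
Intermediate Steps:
$V = -5$ ($V = \left(-5\right) 1 = -5$)
$I = -2$ ($I = -1 - 1 = -2$)
$K = -5$
$Y{\left(E \right)} = -5 + E$ ($Y{\left(E \right)} = E - 5 = -5 + E$)
$n{\left(m \right)} = - m$
$S{\left(Q,P \right)} = 5 + Q$ ($S{\left(Q,P \right)} = -2 + \left(Q - \left(-5 - 2\right)\right) = -2 + \left(Q - -7\right) = -2 + \left(Q + 7\right) = -2 + \left(7 + Q\right) = 5 + Q$)
$- 1182 S{\left(0,\left(-2 + 5\right)^{2} \right)} = - 1182 \left(5 + 0\right) = \left(-1182\right) 5 = -5910$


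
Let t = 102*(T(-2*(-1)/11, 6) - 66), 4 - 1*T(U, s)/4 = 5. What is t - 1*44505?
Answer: -51645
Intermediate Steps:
T(U, s) = -4 (T(U, s) = 16 - 4*5 = 16 - 20 = -4)
t = -7140 (t = 102*(-4 - 66) = 102*(-70) = -7140)
t - 1*44505 = -7140 - 1*44505 = -7140 - 44505 = -51645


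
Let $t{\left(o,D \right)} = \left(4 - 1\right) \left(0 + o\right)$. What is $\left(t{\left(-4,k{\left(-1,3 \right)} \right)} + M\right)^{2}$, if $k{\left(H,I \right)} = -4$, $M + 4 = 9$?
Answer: $49$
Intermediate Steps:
$M = 5$ ($M = -4 + 9 = 5$)
$t{\left(o,D \right)} = 3 o$
$\left(t{\left(-4,k{\left(-1,3 \right)} \right)} + M\right)^{2} = \left(3 \left(-4\right) + 5\right)^{2} = \left(-12 + 5\right)^{2} = \left(-7\right)^{2} = 49$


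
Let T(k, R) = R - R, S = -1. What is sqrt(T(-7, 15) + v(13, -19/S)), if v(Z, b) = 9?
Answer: 3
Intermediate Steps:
T(k, R) = 0
sqrt(T(-7, 15) + v(13, -19/S)) = sqrt(0 + 9) = sqrt(9) = 3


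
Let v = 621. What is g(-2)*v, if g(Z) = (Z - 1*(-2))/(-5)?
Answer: 0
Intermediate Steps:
g(Z) = -⅖ - Z/5 (g(Z) = (Z + 2)*(-⅕) = (2 + Z)*(-⅕) = -⅖ - Z/5)
g(-2)*v = (-⅖ - ⅕*(-2))*621 = (-⅖ + ⅖)*621 = 0*621 = 0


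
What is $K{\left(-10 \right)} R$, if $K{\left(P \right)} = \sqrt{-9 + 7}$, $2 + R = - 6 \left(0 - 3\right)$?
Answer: $16 i \sqrt{2} \approx 22.627 i$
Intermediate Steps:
$R = 16$ ($R = -2 - 6 \left(0 - 3\right) = -2 - -18 = -2 + 18 = 16$)
$K{\left(P \right)} = i \sqrt{2}$ ($K{\left(P \right)} = \sqrt{-2} = i \sqrt{2}$)
$K{\left(-10 \right)} R = i \sqrt{2} \cdot 16 = 16 i \sqrt{2}$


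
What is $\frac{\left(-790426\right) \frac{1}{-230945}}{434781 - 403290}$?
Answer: $\frac{60802}{559437615} \approx 0.00010868$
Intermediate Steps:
$\frac{\left(-790426\right) \frac{1}{-230945}}{434781 - 403290} = \frac{\left(-790426\right) \left(- \frac{1}{230945}\right)}{434781 - 403290} = \frac{60802}{17765 \cdot 31491} = \frac{60802}{17765} \cdot \frac{1}{31491} = \frac{60802}{559437615}$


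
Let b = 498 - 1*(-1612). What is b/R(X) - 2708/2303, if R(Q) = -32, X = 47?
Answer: -2472993/36848 ≈ -67.113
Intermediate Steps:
b = 2110 (b = 498 + 1612 = 2110)
b/R(X) - 2708/2303 = 2110/(-32) - 2708/2303 = 2110*(-1/32) - 2708*1/2303 = -1055/16 - 2708/2303 = -2472993/36848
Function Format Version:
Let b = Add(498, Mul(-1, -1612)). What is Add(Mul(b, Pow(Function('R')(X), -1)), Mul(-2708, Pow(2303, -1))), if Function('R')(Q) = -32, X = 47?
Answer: Rational(-2472993, 36848) ≈ -67.113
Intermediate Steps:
b = 2110 (b = Add(498, 1612) = 2110)
Add(Mul(b, Pow(Function('R')(X), -1)), Mul(-2708, Pow(2303, -1))) = Add(Mul(2110, Pow(-32, -1)), Mul(-2708, Pow(2303, -1))) = Add(Mul(2110, Rational(-1, 32)), Mul(-2708, Rational(1, 2303))) = Add(Rational(-1055, 16), Rational(-2708, 2303)) = Rational(-2472993, 36848)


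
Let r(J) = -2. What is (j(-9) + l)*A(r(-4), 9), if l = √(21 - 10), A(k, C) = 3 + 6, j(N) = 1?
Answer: 9 + 9*√11 ≈ 38.850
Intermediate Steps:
A(k, C) = 9
l = √11 ≈ 3.3166
(j(-9) + l)*A(r(-4), 9) = (1 + √11)*9 = 9 + 9*√11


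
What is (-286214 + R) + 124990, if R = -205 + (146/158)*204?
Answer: -12737999/79 ≈ -1.6124e+5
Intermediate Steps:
R = -1303/79 (R = -205 + (146*(1/158))*204 = -205 + (73/79)*204 = -205 + 14892/79 = -1303/79 ≈ -16.494)
(-286214 + R) + 124990 = (-286214 - 1303/79) + 124990 = -22612209/79 + 124990 = -12737999/79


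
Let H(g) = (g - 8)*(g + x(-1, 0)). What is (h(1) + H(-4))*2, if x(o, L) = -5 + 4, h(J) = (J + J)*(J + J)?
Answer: 128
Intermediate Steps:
h(J) = 4*J² (h(J) = (2*J)*(2*J) = 4*J²)
x(o, L) = -1
H(g) = (-1 + g)*(-8 + g) (H(g) = (g - 8)*(g - 1) = (-8 + g)*(-1 + g) = (-1 + g)*(-8 + g))
(h(1) + H(-4))*2 = (4*1² + (8 + (-4)² - 9*(-4)))*2 = (4*1 + (8 + 16 + 36))*2 = (4 + 60)*2 = 64*2 = 128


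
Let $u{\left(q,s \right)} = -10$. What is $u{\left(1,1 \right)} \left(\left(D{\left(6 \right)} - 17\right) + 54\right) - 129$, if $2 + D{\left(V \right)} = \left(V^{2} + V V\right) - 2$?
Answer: $-1179$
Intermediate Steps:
$D{\left(V \right)} = -4 + 2 V^{2}$ ($D{\left(V \right)} = -2 - \left(2 - V^{2} - V V\right) = -2 + \left(\left(V^{2} + V^{2}\right) - 2\right) = -2 + \left(2 V^{2} - 2\right) = -2 + \left(-2 + 2 V^{2}\right) = -4 + 2 V^{2}$)
$u{\left(1,1 \right)} \left(\left(D{\left(6 \right)} - 17\right) + 54\right) - 129 = - 10 \left(\left(\left(-4 + 2 \cdot 6^{2}\right) - 17\right) + 54\right) - 129 = - 10 \left(\left(\left(-4 + 2 \cdot 36\right) - 17\right) + 54\right) - 129 = - 10 \left(\left(\left(-4 + 72\right) - 17\right) + 54\right) - 129 = - 10 \left(\left(68 - 17\right) + 54\right) - 129 = - 10 \left(51 + 54\right) - 129 = \left(-10\right) 105 - 129 = -1050 - 129 = -1179$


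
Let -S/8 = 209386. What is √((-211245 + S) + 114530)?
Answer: 33*I*√1627 ≈ 1331.1*I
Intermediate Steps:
S = -1675088 (S = -8*209386 = -1675088)
√((-211245 + S) + 114530) = √((-211245 - 1675088) + 114530) = √(-1886333 + 114530) = √(-1771803) = 33*I*√1627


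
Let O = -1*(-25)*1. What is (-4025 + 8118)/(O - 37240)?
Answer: -4093/37215 ≈ -0.10998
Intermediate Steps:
O = 25 (O = 25*1 = 25)
(-4025 + 8118)/(O - 37240) = (-4025 + 8118)/(25 - 37240) = 4093/(-37215) = 4093*(-1/37215) = -4093/37215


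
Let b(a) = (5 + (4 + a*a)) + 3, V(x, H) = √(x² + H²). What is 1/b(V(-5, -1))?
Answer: 1/38 ≈ 0.026316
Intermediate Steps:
V(x, H) = √(H² + x²)
b(a) = 12 + a² (b(a) = (5 + (4 + a²)) + 3 = (9 + a²) + 3 = 12 + a²)
1/b(V(-5, -1)) = 1/(12 + (√((-1)² + (-5)²))²) = 1/(12 + (√(1 + 25))²) = 1/(12 + (√26)²) = 1/(12 + 26) = 1/38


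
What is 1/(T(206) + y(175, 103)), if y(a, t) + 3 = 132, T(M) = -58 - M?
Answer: -1/135 ≈ -0.0074074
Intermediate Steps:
y(a, t) = 129 (y(a, t) = -3 + 132 = 129)
1/(T(206) + y(175, 103)) = 1/((-58 - 1*206) + 129) = 1/((-58 - 206) + 129) = 1/(-264 + 129) = 1/(-135) = -1/135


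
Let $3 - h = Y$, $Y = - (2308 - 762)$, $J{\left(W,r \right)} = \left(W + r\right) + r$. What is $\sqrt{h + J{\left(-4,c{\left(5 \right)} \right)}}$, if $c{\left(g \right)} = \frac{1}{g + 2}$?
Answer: $\frac{\sqrt{75719}}{7} \approx 39.31$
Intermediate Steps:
$c{\left(g \right)} = \frac{1}{2 + g}$
$J{\left(W,r \right)} = W + 2 r$
$Y = -1546$ ($Y = - (2308 - 762) = \left(-1\right) 1546 = -1546$)
$h = 1549$ ($h = 3 - -1546 = 3 + 1546 = 1549$)
$\sqrt{h + J{\left(-4,c{\left(5 \right)} \right)}} = \sqrt{1549 - \left(4 - \frac{2}{2 + 5}\right)} = \sqrt{1549 - \left(4 - \frac{2}{7}\right)} = \sqrt{1549 + \left(-4 + 2 \cdot \frac{1}{7}\right)} = \sqrt{1549 + \left(-4 + \frac{2}{7}\right)} = \sqrt{1549 - \frac{26}{7}} = \sqrt{\frac{10817}{7}} = \frac{\sqrt{75719}}{7}$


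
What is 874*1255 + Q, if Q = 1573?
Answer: 1098443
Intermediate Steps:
874*1255 + Q = 874*1255 + 1573 = 1096870 + 1573 = 1098443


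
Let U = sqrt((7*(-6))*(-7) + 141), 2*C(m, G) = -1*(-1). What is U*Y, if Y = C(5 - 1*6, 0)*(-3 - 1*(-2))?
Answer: -sqrt(435)/2 ≈ -10.428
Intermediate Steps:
C(m, G) = 1/2 (C(m, G) = (-1*(-1))/2 = (1/2)*1 = 1/2)
Y = -1/2 (Y = (-3 - 1*(-2))/2 = (-3 + 2)/2 = (1/2)*(-1) = -1/2 ≈ -0.50000)
U = sqrt(435) (U = sqrt(-42*(-7) + 141) = sqrt(294 + 141) = sqrt(435) ≈ 20.857)
U*Y = sqrt(435)*(-1/2) = -sqrt(435)/2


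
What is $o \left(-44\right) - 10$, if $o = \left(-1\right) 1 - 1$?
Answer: $78$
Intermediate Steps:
$o = -2$ ($o = -1 - 1 = -2$)
$o \left(-44\right) - 10 = \left(-2\right) \left(-44\right) - 10 = 88 - 10 = 78$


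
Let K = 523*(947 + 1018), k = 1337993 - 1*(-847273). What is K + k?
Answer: 3212961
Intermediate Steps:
k = 2185266 (k = 1337993 + 847273 = 2185266)
K = 1027695 (K = 523*1965 = 1027695)
K + k = 1027695 + 2185266 = 3212961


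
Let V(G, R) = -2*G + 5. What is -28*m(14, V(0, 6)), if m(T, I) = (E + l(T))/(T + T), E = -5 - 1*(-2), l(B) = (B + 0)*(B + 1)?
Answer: -207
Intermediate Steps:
l(B) = B*(1 + B)
V(G, R) = 5 - 2*G
E = -3 (E = -5 + 2 = -3)
m(T, I) = (-3 + T*(1 + T))/(2*T) (m(T, I) = (-3 + T*(1 + T))/(T + T) = (-3 + T*(1 + T))/((2*T)) = (-3 + T*(1 + T))*(1/(2*T)) = (-3 + T*(1 + T))/(2*T))
-28*m(14, V(0, 6)) = -14*(-3 + 14*(1 + 14))/14 = -14*(-3 + 14*15)/14 = -14*(-3 + 210)/14 = -14*207/14 = -28*207/28 = -207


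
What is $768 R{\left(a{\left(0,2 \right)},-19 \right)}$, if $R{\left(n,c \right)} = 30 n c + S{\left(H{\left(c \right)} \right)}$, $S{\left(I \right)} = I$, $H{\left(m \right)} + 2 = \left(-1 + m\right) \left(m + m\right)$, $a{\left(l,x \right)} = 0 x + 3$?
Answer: $-731136$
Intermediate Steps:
$a{\left(l,x \right)} = 3$ ($a{\left(l,x \right)} = 0 + 3 = 3$)
$H{\left(m \right)} = -2 + 2 m \left(-1 + m\right)$ ($H{\left(m \right)} = -2 + \left(-1 + m\right) \left(m + m\right) = -2 + \left(-1 + m\right) 2 m = -2 + 2 m \left(-1 + m\right)$)
$R{\left(n,c \right)} = -2 - 2 c + 2 c^{2} + 30 c n$ ($R{\left(n,c \right)} = 30 n c - \left(2 - 2 c^{2} + 2 c\right) = 30 c n - \left(2 - 2 c^{2} + 2 c\right) = -2 - 2 c + 2 c^{2} + 30 c n$)
$768 R{\left(a{\left(0,2 \right)},-19 \right)} = 768 \left(-2 - -38 + 2 \left(-19\right)^{2} + 30 \left(-19\right) 3\right) = 768 \left(-2 + 38 + 2 \cdot 361 - 1710\right) = 768 \left(-2 + 38 + 722 - 1710\right) = 768 \left(-952\right) = -731136$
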